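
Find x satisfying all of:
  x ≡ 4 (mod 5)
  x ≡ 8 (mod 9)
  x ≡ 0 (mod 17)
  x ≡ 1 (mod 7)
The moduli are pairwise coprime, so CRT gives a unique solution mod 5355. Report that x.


Product of moduli M = 5 · 9 · 17 · 7 = 5355.
Merge one congruence at a time:
  Start: x ≡ 4 (mod 5).
  Combine with x ≡ 8 (mod 9); new modulus lcm = 45.
    Write x = 4 + 5·t and substitute into x ≡ 8 (mod 9): 5·t ≡ 8 − 4 = 4 (mod 9).
    The inverse of 5 mod 9 is 2 (since 5·2 = 10 = 1·9 + 1), so t ≡ 2·4 = 8 ≡ 8 (mod 9).
    Then x = 4 + 5·8 = 44, valid modulo lcm(5, 9) = 45: x ≡ 44 (mod 45).
  Combine with x ≡ 0 (mod 17); new modulus lcm = 765.
    Write x = 44 + 45·t and substitute into x ≡ 0 (mod 17): 45·t ≡ 0 − 44 = -44 (mod 17).
    Reduce coefficients mod 17: 11·t ≡ 7 (mod 17).
    The inverse of 11 mod 17 is 14 (since 11·14 = 154 = 9·17 + 1), so t ≡ 14·7 = 98 ≡ 13 (mod 17).
    Then x = 44 + 45·13 = 629, valid modulo lcm(45, 17) = 765: x ≡ 629 (mod 765).
  Combine with x ≡ 1 (mod 7); new modulus lcm = 5355.
    Write x = 629 + 765·t and substitute into x ≡ 1 (mod 7): 765·t ≡ 1 − 629 = -628 (mod 7).
    Reduce coefficients mod 7: 2·t ≡ 2 (mod 7).
    The inverse of 2 mod 7 is 4 (since 2·4 = 8 = 1·7 + 1), so t ≡ 4·2 = 8 ≡ 1 (mod 7).
    Then x = 629 + 765·1 = 1394, valid modulo lcm(765, 7) = 5355: x ≡ 1394 (mod 5355).
Verify against each original: 1394 mod 5 = 4, 1394 mod 9 = 8, 1394 mod 17 = 0, 1394 mod 7 = 1.

x ≡ 1394 (mod 5355).


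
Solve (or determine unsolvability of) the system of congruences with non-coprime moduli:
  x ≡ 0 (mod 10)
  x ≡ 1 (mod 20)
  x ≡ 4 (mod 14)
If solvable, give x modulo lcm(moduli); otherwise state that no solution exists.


Moduli 10, 20, 14 are not pairwise coprime, so CRT works modulo lcm(m_i) when all pairwise compatibility conditions hold.
Pairwise compatibility: gcd(m_i, m_j) must divide a_i - a_j for every pair.
Merge one congruence at a time:
  Start: x ≡ 0 (mod 10).
  Combine with x ≡ 1 (mod 20): gcd(10, 20) = 10, and 1 - 0 = 1 is NOT divisible by 10.
    ⇒ system is inconsistent (no integer solution).

No solution (the system is inconsistent).


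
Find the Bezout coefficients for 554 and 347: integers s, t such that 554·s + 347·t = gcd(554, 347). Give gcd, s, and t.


Euclidean algorithm on (554, 347) — divide until remainder is 0:
  554 = 1 · 347 + 207
  347 = 1 · 207 + 140
  207 = 1 · 140 + 67
  140 = 2 · 67 + 6
  67 = 11 · 6 + 1
  6 = 6 · 1 + 0
gcd(554, 347) = 1.
Track Bezout coefficients alongside the remainders: start with r₀ = 554 = a·1 + b·0 (s = 1, t = 0) and r₁ = 347 = a·0 + b·1 (s = 0, t = 1); each new remainder r_{k+1} = r_{k-1} − q_k·r_k inherits s_{k+1} = s_{k-1} − q_k·s_k, t_{k+1} = t_{k-1} − q_k·t_k, so r_k = a·s_k + b·t_k at every step:
  q = 1: r = 207, s = 1 − 1·0 = 1, t = 0 − 1·1 = -1  (check: 554·1 + 347·(-1) = 207)
  q = 1: r = 140, s = 0 − 1·1 = -1, t = 1 − 1·(-1) = 2  (check: 554·(-1) + 347·2 = 140)
  q = 1: r = 67, s = 1 − 1·(-1) = 2, t = -1 − 1·2 = -3  (check: 554·2 + 347·(-3) = 67)
  q = 2: r = 6, s = -1 − 2·2 = -5, t = 2 − 2·(-3) = 8  (check: 554·(-5) + 347·8 = 6)
  q = 11: r = 1, s = 2 − 11·(-5) = 57, t = -3 − 11·8 = -91  (check: 554·57 + 347·(-91) = 1)
The row with r = 1 (the gcd) gives the Bezout coefficients s = 57, t = -91.
Result: 554 · (57) + 347 · (-91) = 1.

gcd(554, 347) = 1; s = 57, t = -91 (check: 554·57 + 347·(-91) = 1).


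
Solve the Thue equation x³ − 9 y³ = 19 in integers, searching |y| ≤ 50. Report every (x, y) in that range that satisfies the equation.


The equation is x³ - 9y³ = 19. For fixed y, x³ = 9·y³ + 19, so a solution requires the RHS to be a perfect cube.
Strategy: iterate y from -50 to 50, compute RHS = 9·y³ + 19, and check whether it is a (positive or negative) perfect cube.
Check small values of y:
  y = 0: RHS = 19 is not a perfect cube.
  y = 1: RHS = 28 is not a perfect cube.
  y = -1: RHS = 10 is not a perfect cube.
  y = 2: RHS = 91 is not a perfect cube.
  y = -2: RHS = -53 is not a perfect cube.
  y = 3: RHS = 262 is not a perfect cube.
  y = -3: RHS = -224 is not a perfect cube.
Continuing the search up to |y| = 50 finds no solutions either.
No (x, y) in the scanned range satisfies the equation.

No integer solutions with |y| ≤ 50.


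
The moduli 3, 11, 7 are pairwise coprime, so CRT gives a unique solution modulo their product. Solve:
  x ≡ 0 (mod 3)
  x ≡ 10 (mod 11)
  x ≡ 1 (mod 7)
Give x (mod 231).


Moduli 3, 11, 7 are pairwise coprime; by CRT there is a unique solution modulo M = 3 · 11 · 7 = 231.
Solve pairwise, accumulating the modulus:
  Start with x ≡ 0 (mod 3).
  Combine with x ≡ 10 (mod 11): since gcd(3, 11) = 1, we get a unique residue mod 33.
    Write x = 0 + 3·t and substitute into x ≡ 10 (mod 11): 3·t ≡ 10 − 0 = 10 (mod 11).
    The inverse of 3 mod 11 is 4 (since 3·4 = 12 = 1·11 + 1), so t ≡ 4·10 = 40 ≡ 7 (mod 11).
    Then x = 0 + 3·7 = 21, valid modulo lcm(3, 11) = 33: x ≡ 21 (mod 33).
  Combine with x ≡ 1 (mod 7): since gcd(33, 7) = 1, we get a unique residue mod 231.
    Write x = 21 + 33·t and substitute into x ≡ 1 (mod 7): 33·t ≡ 1 − 21 = -20 (mod 7).
    Reduce coefficients mod 7: 5·t ≡ 1 (mod 7).
    The inverse of 5 mod 7 is 3 (since 5·3 = 15 = 2·7 + 1), so t ≡ 3·1 = 3 ≡ 3 (mod 7).
    Then x = 21 + 33·3 = 120, valid modulo lcm(33, 7) = 231: x ≡ 120 (mod 231).
Verify: 120 mod 3 = 0 ✓, 120 mod 11 = 10 ✓, 120 mod 7 = 1 ✓.

x ≡ 120 (mod 231).


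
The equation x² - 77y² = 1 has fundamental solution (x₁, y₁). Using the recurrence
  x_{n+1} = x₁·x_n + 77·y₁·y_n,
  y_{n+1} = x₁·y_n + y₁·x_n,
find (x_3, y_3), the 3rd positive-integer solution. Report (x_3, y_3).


Step 1: Find the fundamental solution (x₁, y₁) of x² - 77y² = 1.
  Expand √77 as a continued fraction. a₀ = ⌊√77⌋ = 8; iterate m_{k+1} = d_k·a_k − m_k, d_{k+1} = (77 − m_{k+1}²)/d_k, a_{k+1} = ⌊(a₀ + m_{k+1})/d_{k+1}⌋ (starting m₀ = 0, d₀ = 1), with convergents p_k = a_k·p_{k-1} + p_{k-2}, q_k = a_k·q_{k-1} + q_{k-2} (p₋₁ = 1, q₋₁ = 0):
  k = 0: a₀ = 8; p₀/q₀ = 8/1; p₀² − 77·q₀² = 64 − 77 = -13.
  k = 1: m = 8, d = 13, a = ⌊(8 + 8)/13⌋ = 1; p/q = (1·8 + 1)/(1·1 + 0) = 9/1; p² − 77·q² = 81 − 77 = 4.
  k = 2: m = 5, d = 4, a = ⌊(8 + 5)/4⌋ = 3; p/q = (3·9 + 8)/(3·1 + 1) = 35/4; p² − 77·q² = 1225 − 1232 = -7.
  k = 3: m = 7, d = 7, a = ⌊(8 + 7)/7⌋ = 2; p/q = (2·35 + 9)/(2·4 + 1) = 79/9; p² − 77·q² = 6241 − 6237 = 4.
  k = 4: m = 7, d = 4, a = ⌊(8 + 7)/4⌋ = 3; p/q = (3·79 + 35)/(3·9 + 4) = 272/31; p² − 77·q² = 73984 − 73997 = -13.
  k = 5: m = 5, d = 13, a = ⌊(8 + 5)/13⌋ = 1; p/q = (1·272 + 79)/(1·31 + 9) = 351/40; p² − 77·q² = 123201 − 123200 = 1.
  The first convergent with p² − 77·q² = 1 gives the fundamental solution (x₁, y₁) = (351, 40).
Step 2: Apply the recurrence (x_{n+1}, y_{n+1}) = (x₁x_n + 77y₁y_n, x₁y_n + y₁x_n) repeatedly.
  From (x_1, y_1) = (351, 40): x_2 = 351·351 + 77·40·40 = 246401; y_2 = 351·40 + 40·351 = 28080.
  From (x_2, y_2) = (246401, 28080): x_3 = 351·246401 + 77·40·28080 = 172973151; y_3 = 351·28080 + 40·246401 = 19712120.
Step 3: Verify x_3² - 77·y_3² = 29919710966868801 - 29919710966868800 = 1 (should be 1). ✓

(x_1, y_1) = (351, 40); (x_3, y_3) = (172973151, 19712120).


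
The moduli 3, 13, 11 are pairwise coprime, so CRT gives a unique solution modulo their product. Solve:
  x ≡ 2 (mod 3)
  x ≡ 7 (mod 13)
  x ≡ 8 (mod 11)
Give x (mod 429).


Moduli 3, 13, 11 are pairwise coprime; by CRT there is a unique solution modulo M = 3 · 13 · 11 = 429.
Solve pairwise, accumulating the modulus:
  Start with x ≡ 2 (mod 3).
  Combine with x ≡ 7 (mod 13): since gcd(3, 13) = 1, we get a unique residue mod 39.
    Write x = 2 + 3·t and substitute into x ≡ 7 (mod 13): 3·t ≡ 7 − 2 = 5 (mod 13).
    The inverse of 3 mod 13 is 9 (since 3·9 = 27 = 2·13 + 1), so t ≡ 9·5 = 45 ≡ 6 (mod 13).
    Then x = 2 + 3·6 = 20, valid modulo lcm(3, 13) = 39: x ≡ 20 (mod 39).
  Combine with x ≡ 8 (mod 11): since gcd(39, 11) = 1, we get a unique residue mod 429.
    Write x = 20 + 39·t and substitute into x ≡ 8 (mod 11): 39·t ≡ 8 − 20 = -12 (mod 11).
    Reduce coefficients mod 11: 6·t ≡ 10 (mod 11).
    The inverse of 6 mod 11 is 2 (since 6·2 = 12 = 1·11 + 1), so t ≡ 2·10 = 20 ≡ 9 (mod 11).
    Then x = 20 + 39·9 = 371, valid modulo lcm(39, 11) = 429: x ≡ 371 (mod 429).
Verify: 371 mod 3 = 2 ✓, 371 mod 13 = 7 ✓, 371 mod 11 = 8 ✓.

x ≡ 371 (mod 429).


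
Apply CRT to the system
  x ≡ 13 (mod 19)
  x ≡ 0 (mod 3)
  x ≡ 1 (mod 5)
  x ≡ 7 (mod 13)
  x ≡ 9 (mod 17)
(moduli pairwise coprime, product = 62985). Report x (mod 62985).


Product of moduli M = 19 · 3 · 5 · 13 · 17 = 62985.
Merge one congruence at a time:
  Start: x ≡ 13 (mod 19).
  Combine with x ≡ 0 (mod 3); new modulus lcm = 57.
    Write x = 13 + 19·t and substitute into x ≡ 0 (mod 3): 19·t ≡ 0 − 13 = -13 (mod 3).
    Reduce coefficients mod 3: 1·t ≡ 2 (mod 3).
    So t ≡ 2 (mod 3).
    Then x = 13 + 19·2 = 51, valid modulo lcm(19, 3) = 57: x ≡ 51 (mod 57).
  Combine with x ≡ 1 (mod 5); new modulus lcm = 285.
    Write x = 51 + 57·t and substitute into x ≡ 1 (mod 5): 57·t ≡ 1 − 51 = -50 (mod 5).
    Reduce coefficients mod 5: 2·t ≡ 0 (mod 5).
    The inverse of 2 mod 5 is 3 (since 2·3 = 6 = 1·5 + 1), so t ≡ 3·0 = 0 ≡ 0 (mod 5).
    Then x = 51 + 57·0 = 51, valid modulo lcm(57, 5) = 285: x ≡ 51 (mod 285).
  Combine with x ≡ 7 (mod 13); new modulus lcm = 3705.
    Write x = 51 + 285·t and substitute into x ≡ 7 (mod 13): 285·t ≡ 7 − 51 = -44 (mod 13).
    Reduce coefficients mod 13: 12·t ≡ 8 (mod 13).
    The inverse of 12 mod 13 is 12 (since 12·12 = 144 = 11·13 + 1), so t ≡ 12·8 = 96 ≡ 5 (mod 13).
    Then x = 51 + 285·5 = 1476, valid modulo lcm(285, 13) = 3705: x ≡ 1476 (mod 3705).
  Combine with x ≡ 9 (mod 17); new modulus lcm = 62985.
    Write x = 1476 + 3705·t and substitute into x ≡ 9 (mod 17): 3705·t ≡ 9 − 1476 = -1467 (mod 17).
    Reduce coefficients mod 17: 16·t ≡ 12 (mod 17).
    The inverse of 16 mod 17 is 16 (since 16·16 = 256 = 15·17 + 1), so t ≡ 16·12 = 192 ≡ 5 (mod 17).
    Then x = 1476 + 3705·5 = 20001, valid modulo lcm(3705, 17) = 62985: x ≡ 20001 (mod 62985).
Verify against each original: 20001 mod 19 = 13, 20001 mod 3 = 0, 20001 mod 5 = 1, 20001 mod 13 = 7, 20001 mod 17 = 9.

x ≡ 20001 (mod 62985).


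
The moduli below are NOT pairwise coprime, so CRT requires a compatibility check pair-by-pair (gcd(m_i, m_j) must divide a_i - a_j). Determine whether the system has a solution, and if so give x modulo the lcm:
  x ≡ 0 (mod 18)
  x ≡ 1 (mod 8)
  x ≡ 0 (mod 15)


Moduli 18, 8, 15 are not pairwise coprime, so CRT works modulo lcm(m_i) when all pairwise compatibility conditions hold.
Pairwise compatibility: gcd(m_i, m_j) must divide a_i - a_j for every pair.
Merge one congruence at a time:
  Start: x ≡ 0 (mod 18).
  Combine with x ≡ 1 (mod 8): gcd(18, 8) = 2, and 1 - 0 = 1 is NOT divisible by 2.
    ⇒ system is inconsistent (no integer solution).

No solution (the system is inconsistent).


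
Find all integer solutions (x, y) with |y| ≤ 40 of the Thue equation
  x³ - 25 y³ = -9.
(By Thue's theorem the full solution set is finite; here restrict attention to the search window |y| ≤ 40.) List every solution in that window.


The equation is x³ - 25y³ = -9. For fixed y, x³ = 25·y³ − 9, so a solution requires the RHS to be a perfect cube.
Strategy: iterate y from -40 to 40, compute RHS = 25·y³ − 9, and check whether it is a (positive or negative) perfect cube.
Check small values of y:
  y = 0: RHS = -9 is not a perfect cube.
  y = 1: RHS = 16 is not a perfect cube.
  y = -1: RHS = -34 is not a perfect cube.
  y = 2: RHS = 191 is not a perfect cube.
  y = -2: RHS = -209 is not a perfect cube.
  y = 3: RHS = 666 is not a perfect cube.
  y = -3: RHS = -684 is not a perfect cube.
Continuing the search up to |y| = 40 finds no solutions either.
No (x, y) in the scanned range satisfies the equation.

No integer solutions with |y| ≤ 40.


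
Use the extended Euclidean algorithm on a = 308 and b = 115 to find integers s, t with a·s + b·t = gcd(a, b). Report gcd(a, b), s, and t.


Euclidean algorithm on (308, 115) — divide until remainder is 0:
  308 = 2 · 115 + 78
  115 = 1 · 78 + 37
  78 = 2 · 37 + 4
  37 = 9 · 4 + 1
  4 = 4 · 1 + 0
gcd(308, 115) = 1.
Track Bezout coefficients alongside the remainders: start with r₀ = 308 = a·1 + b·0 (s = 1, t = 0) and r₁ = 115 = a·0 + b·1 (s = 0, t = 1); each new remainder r_{k+1} = r_{k-1} − q_k·r_k inherits s_{k+1} = s_{k-1} − q_k·s_k, t_{k+1} = t_{k-1} − q_k·t_k, so r_k = a·s_k + b·t_k at every step:
  q = 2: r = 78, s = 1 − 2·0 = 1, t = 0 − 2·1 = -2  (check: 308·1 + 115·(-2) = 78)
  q = 1: r = 37, s = 0 − 1·1 = -1, t = 1 − 1·(-2) = 3  (check: 308·(-1) + 115·3 = 37)
  q = 2: r = 4, s = 1 − 2·(-1) = 3, t = -2 − 2·3 = -8  (check: 308·3 + 115·(-8) = 4)
  q = 9: r = 1, s = -1 − 9·3 = -28, t = 3 − 9·(-8) = 75  (check: 308·(-28) + 115·75 = 1)
The row with r = 1 (the gcd) gives the Bezout coefficients s = -28, t = 75.
Result: 308 · (-28) + 115 · (75) = 1.

gcd(308, 115) = 1; s = -28, t = 75 (check: 308·(-28) + 115·75 = 1).


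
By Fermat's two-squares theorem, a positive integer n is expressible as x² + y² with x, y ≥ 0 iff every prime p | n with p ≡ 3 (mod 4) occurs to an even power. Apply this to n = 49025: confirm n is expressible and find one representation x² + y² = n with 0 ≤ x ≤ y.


Step 1: Factor n = 49025 = 5^2 · 37 · 53.
Step 2: Check the mod-4 condition on each prime factor: 5 ≡ 1 (mod 4), exponent 2; 37 ≡ 1 (mod 4), exponent 1; 53 ≡ 1 (mod 4), exponent 1.
All primes ≡ 3 (mod 4) appear to even exponent (or don't appear), so by the two-squares theorem n IS expressible as a sum of two squares.
Step 3: Build a representation. Group n = k² · m with k = 5 and m = 37 · 53 = 1961 (a product of primes ≡ 1 (mod 4)); a representation of m scales to one of n via (k·x)² + (k·y)² = k²(x² + y²). Each prime p ≡ 1 (mod 4) is itself a sum of two squares; find a² by testing p − a² for a perfect square:
  37: 37 − 1² = 36 = 6² ⇒ 37 = 1² + 6².
  53: 53 − 1² = 52, 53 − 2² = 49 = 7² ⇒ 53 = 2² + 7².
  Combine using the Brahmagupta–Fibonacci identity (a² + b²)(c² + d²) = (ac − bd)² + (ad + bc)² = (ac + bd)² + (ad − bc)²:
  37 · 53 = 1961: from (1² + 6²)(2² + 7²), take (1·2 − 6·7, 1·7 + 6·2) = (2 − 42, 7 + 12) = (-40, 19); dropping signs (only squares matter) gives (40, 19); check 40² + 19² = 1600 + 361 = 1961 ✓.
  Scale by k = 5: (5·40, 5·19) = (200, 95).
Step 4: Order so x ≤ y and verify: 95² + 200² = 9025 + 40000 = 49025 = n. ✓

n = 49025 = 95² + 200² (one valid representation with x ≤ y).


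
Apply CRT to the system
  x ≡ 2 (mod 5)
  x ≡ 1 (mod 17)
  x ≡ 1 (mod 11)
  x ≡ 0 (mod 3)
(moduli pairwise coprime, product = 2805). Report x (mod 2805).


Product of moduli M = 5 · 17 · 11 · 3 = 2805.
Merge one congruence at a time:
  Start: x ≡ 2 (mod 5).
  Combine with x ≡ 1 (mod 17); new modulus lcm = 85.
    Write x = 2 + 5·t and substitute into x ≡ 1 (mod 17): 5·t ≡ 1 − 2 = -1 (mod 17).
    Reduce coefficients mod 17: 5·t ≡ 16 (mod 17).
    The inverse of 5 mod 17 is 7 (since 5·7 = 35 = 2·17 + 1), so t ≡ 7·16 = 112 ≡ 10 (mod 17).
    Then x = 2 + 5·10 = 52, valid modulo lcm(5, 17) = 85: x ≡ 52 (mod 85).
  Combine with x ≡ 1 (mod 11); new modulus lcm = 935.
    Write x = 52 + 85·t and substitute into x ≡ 1 (mod 11): 85·t ≡ 1 − 52 = -51 (mod 11).
    Reduce coefficients mod 11: 8·t ≡ 4 (mod 11).
    The inverse of 8 mod 11 is 7 (since 8·7 = 56 = 5·11 + 1), so t ≡ 7·4 = 28 ≡ 6 (mod 11).
    Then x = 52 + 85·6 = 562, valid modulo lcm(85, 11) = 935: x ≡ 562 (mod 935).
  Combine with x ≡ 0 (mod 3); new modulus lcm = 2805.
    Write x = 562 + 935·t and substitute into x ≡ 0 (mod 3): 935·t ≡ 0 − 562 = -562 (mod 3).
    Reduce coefficients mod 3: 2·t ≡ 2 (mod 3).
    The inverse of 2 mod 3 is 2 (since 2·2 = 4 = 1·3 + 1), so t ≡ 2·2 = 4 ≡ 1 (mod 3).
    Then x = 562 + 935·1 = 1497, valid modulo lcm(935, 3) = 2805: x ≡ 1497 (mod 2805).
Verify against each original: 1497 mod 5 = 2, 1497 mod 17 = 1, 1497 mod 11 = 1, 1497 mod 3 = 0.

x ≡ 1497 (mod 2805).


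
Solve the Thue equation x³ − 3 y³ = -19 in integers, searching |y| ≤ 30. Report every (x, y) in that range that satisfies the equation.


The equation is x³ - 3y³ = -19. For fixed y, x³ = 3·y³ − 19, so a solution requires the RHS to be a perfect cube.
Strategy: iterate y from -30 to 30, compute RHS = 3·y³ − 19, and check whether it is a (positive or negative) perfect cube.
Check small values of y:
  y = 0: RHS = -19 is not a perfect cube.
  y = 1: RHS = -16 is not a perfect cube.
  y = -1: RHS = -22 is not a perfect cube.
  y = 2: RHS = 5 is not a perfect cube.
  y = -2: RHS = -43 is not a perfect cube.
  y = 3: RHS = 62 is not a perfect cube.
  y = -3: RHS = -100 is not a perfect cube.
Continuing the search up to |y| = 30 finds no solutions either.
No (x, y) in the scanned range satisfies the equation.

No integer solutions with |y| ≤ 30.


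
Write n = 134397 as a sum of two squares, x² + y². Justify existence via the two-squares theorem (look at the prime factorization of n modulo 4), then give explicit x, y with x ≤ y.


Step 1: Factor n = 134397 = 3^2 · 109 · 137.
Step 2: Check the mod-4 condition on each prime factor: 3 ≡ 3 (mod 4), exponent 2 (must be even); 109 ≡ 1 (mod 4), exponent 1; 137 ≡ 1 (mod 4), exponent 1.
All primes ≡ 3 (mod 4) appear to even exponent (or don't appear), so by the two-squares theorem n IS expressible as a sum of two squares.
Step 3: Build a representation. Group n = k² · m with k = 3 and m = 109 · 137 = 14933 (a product of primes ≡ 1 (mod 4)); a representation of m scales to one of n via (k·x)² + (k·y)² = k²(x² + y²). Each prime p ≡ 1 (mod 4) is itself a sum of two squares; find a² by testing p − a² for a perfect square:
  109: 109 − 1² = 108, 109 − 2² = 105, 109 − 3² = 100 = 10² ⇒ 109 = 3² + 10².
  137: 137 − 1² = 136, 137 − 2² = 133, 137 − 3² = 128, 137 − 4² = 121 = 11² ⇒ 137 = 4² + 11².
  Combine using the Brahmagupta–Fibonacci identity (a² + b²)(c² + d²) = (ac − bd)² + (ad + bc)² = (ac + bd)² + (ad − bc)²:
  109 · 137 = 14933: from (3² + 10²)(4² + 11²), take (3·4 − 10·11, 3·11 + 10·4) = (12 − 110, 33 + 40) = (-98, 73); dropping signs (only squares matter) gives (98, 73); check 98² + 73² = 9604 + 5329 = 14933 ✓.
  Scale by k = 3: (3·98, 3·73) = (294, 219).
Step 4: Order so x ≤ y and verify: 219² + 294² = 47961 + 86436 = 134397 = n. ✓

n = 134397 = 219² + 294² (one valid representation with x ≤ y).


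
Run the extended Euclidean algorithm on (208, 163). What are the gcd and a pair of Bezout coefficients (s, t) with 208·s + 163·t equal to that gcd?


Euclidean algorithm on (208, 163) — divide until remainder is 0:
  208 = 1 · 163 + 45
  163 = 3 · 45 + 28
  45 = 1 · 28 + 17
  28 = 1 · 17 + 11
  17 = 1 · 11 + 6
  11 = 1 · 6 + 5
  6 = 1 · 5 + 1
  5 = 5 · 1 + 0
gcd(208, 163) = 1.
Track Bezout coefficients alongside the remainders: start with r₀ = 208 = a·1 + b·0 (s = 1, t = 0) and r₁ = 163 = a·0 + b·1 (s = 0, t = 1); each new remainder r_{k+1} = r_{k-1} − q_k·r_k inherits s_{k+1} = s_{k-1} − q_k·s_k, t_{k+1} = t_{k-1} − q_k·t_k, so r_k = a·s_k + b·t_k at every step:
  q = 1: r = 45, s = 1 − 1·0 = 1, t = 0 − 1·1 = -1  (check: 208·1 + 163·(-1) = 45)
  q = 3: r = 28, s = 0 − 3·1 = -3, t = 1 − 3·(-1) = 4  (check: 208·(-3) + 163·4 = 28)
  q = 1: r = 17, s = 1 − 1·(-3) = 4, t = -1 − 1·4 = -5  (check: 208·4 + 163·(-5) = 17)
  q = 1: r = 11, s = -3 − 1·4 = -7, t = 4 − 1·(-5) = 9  (check: 208·(-7) + 163·9 = 11)
  q = 1: r = 6, s = 4 − 1·(-7) = 11, t = -5 − 1·9 = -14  (check: 208·11 + 163·(-14) = 6)
  q = 1: r = 5, s = -7 − 1·11 = -18, t = 9 − 1·(-14) = 23  (check: 208·(-18) + 163·23 = 5)
  q = 1: r = 1, s = 11 − 1·(-18) = 29, t = -14 − 1·23 = -37  (check: 208·29 + 163·(-37) = 1)
The row with r = 1 (the gcd) gives the Bezout coefficients s = 29, t = -37.
Result: 208 · (29) + 163 · (-37) = 1.

gcd(208, 163) = 1; s = 29, t = -37 (check: 208·29 + 163·(-37) = 1).


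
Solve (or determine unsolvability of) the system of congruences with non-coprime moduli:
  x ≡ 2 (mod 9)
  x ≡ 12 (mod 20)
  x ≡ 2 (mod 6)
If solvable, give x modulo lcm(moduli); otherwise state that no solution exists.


Moduli 9, 20, 6 are not pairwise coprime, so CRT works modulo lcm(m_i) when all pairwise compatibility conditions hold.
Pairwise compatibility: gcd(m_i, m_j) must divide a_i - a_j for every pair.
Merge one congruence at a time:
  Start: x ≡ 2 (mod 9).
  Combine with x ≡ 12 (mod 20): gcd(9, 20) = 1; 12 - 2 = 10, which IS divisible by 1, so compatible.
    Write x = 2 + 9·t and substitute into x ≡ 12 (mod 20): 9·t ≡ 12 − 2 = 10 (mod 20).
    The inverse of 9 mod 20 is 9 (since 9·9 = 81 = 4·20 + 1), so t ≡ 9·10 = 90 ≡ 10 (mod 20).
    Then x = 2 + 9·10 = 92, valid modulo lcm(9, 20) = 180: x ≡ 92 (mod 180).
  Combine with x ≡ 2 (mod 6): gcd(180, 6) = 6; 2 - 92 = -90, which IS divisible by 6, so compatible.
    Write x = 92 + 180·t and substitute into x ≡ 2 (mod 6): 180·t ≡ 2 − 92 = -90 (mod 6).
    Divide the congruence (and modulus) by g = 6: 30·t ≡ -15 (mod 1).
    Modulo 1 every t works; take t = 0.
    Then x = 92 + 180·0 = 92, valid modulo lcm(180, 6) = 180: x ≡ 92 (mod 180).
Verify: 92 mod 9 = 2, 92 mod 20 = 12, 92 mod 6 = 2.

x ≡ 92 (mod 180).


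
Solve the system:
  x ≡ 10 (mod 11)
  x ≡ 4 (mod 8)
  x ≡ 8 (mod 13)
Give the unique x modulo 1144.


Moduli 11, 8, 13 are pairwise coprime; by CRT there is a unique solution modulo M = 11 · 8 · 13 = 1144.
Solve pairwise, accumulating the modulus:
  Start with x ≡ 10 (mod 11).
  Combine with x ≡ 4 (mod 8): since gcd(11, 8) = 1, we get a unique residue mod 88.
    Write x = 10 + 11·t and substitute into x ≡ 4 (mod 8): 11·t ≡ 4 − 10 = -6 (mod 8).
    Reduce coefficients mod 8: 3·t ≡ 2 (mod 8).
    The inverse of 3 mod 8 is 3 (since 3·3 = 9 = 1·8 + 1), so t ≡ 3·2 = 6 ≡ 6 (mod 8).
    Then x = 10 + 11·6 = 76, valid modulo lcm(11, 8) = 88: x ≡ 76 (mod 88).
  Combine with x ≡ 8 (mod 13): since gcd(88, 13) = 1, we get a unique residue mod 1144.
    Write x = 76 + 88·t and substitute into x ≡ 8 (mod 13): 88·t ≡ 8 − 76 = -68 (mod 13).
    Reduce coefficients mod 13: 10·t ≡ 10 (mod 13).
    The inverse of 10 mod 13 is 4 (since 10·4 = 40 = 3·13 + 1), so t ≡ 4·10 = 40 ≡ 1 (mod 13).
    Then x = 76 + 88·1 = 164, valid modulo lcm(88, 13) = 1144: x ≡ 164 (mod 1144).
Verify: 164 mod 11 = 10 ✓, 164 mod 8 = 4 ✓, 164 mod 13 = 8 ✓.

x ≡ 164 (mod 1144).


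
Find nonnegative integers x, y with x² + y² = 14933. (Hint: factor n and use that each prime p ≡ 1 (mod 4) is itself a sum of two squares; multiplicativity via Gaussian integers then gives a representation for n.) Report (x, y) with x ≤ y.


Step 1: Factor n = 14933 = 109 · 137.
Step 2: Check the mod-4 condition on each prime factor: 109 ≡ 1 (mod 4), exponent 1; 137 ≡ 1 (mod 4), exponent 1.
All primes ≡ 3 (mod 4) appear to even exponent (or don't appear), so by the two-squares theorem n IS expressible as a sum of two squares.
Step 3: Build a representation. Here n = 109 · 137 is a product of primes ≡ 1 (mod 4). Each prime p ≡ 1 (mod 4) is itself a sum of two squares; find a² by testing p − a² for a perfect square:
  109: 109 − 1² = 108, 109 − 2² = 105, 109 − 3² = 100 = 10² ⇒ 109 = 3² + 10².
  137: 137 − 1² = 136, 137 − 2² = 133, 137 − 3² = 128, 137 − 4² = 121 = 11² ⇒ 137 = 4² + 11².
  Combine using the Brahmagupta–Fibonacci identity (a² + b²)(c² + d²) = (ac − bd)² + (ad + bc)² = (ac + bd)² + (ad − bc)²:
  109 · 137 = 14933: from (3² + 10²)(4² + 11²), take (3·4 − 10·11, 3·11 + 10·4) = (12 − 110, 33 + 40) = (-98, 73); dropping signs (only squares matter) gives (98, 73); check 98² + 73² = 9604 + 5329 = 14933 ✓.
Step 4: Order so x ≤ y and verify: 73² + 98² = 5329 + 9604 = 14933 = n. ✓

n = 14933 = 73² + 98² (one valid representation with x ≤ y).


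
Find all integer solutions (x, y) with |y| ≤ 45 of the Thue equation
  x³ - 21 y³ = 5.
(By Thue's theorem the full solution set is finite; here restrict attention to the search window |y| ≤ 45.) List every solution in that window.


The equation is x³ - 21y³ = 5. For fixed y, x³ = 21·y³ + 5, so a solution requires the RHS to be a perfect cube.
Strategy: iterate y from -45 to 45, compute RHS = 21·y³ + 5, and check whether it is a (positive or negative) perfect cube.
Check small values of y:
  y = 0: RHS = 5 is not a perfect cube.
  y = 1: RHS = 26 is not a perfect cube.
  y = -1: RHS = -16 is not a perfect cube.
  y = 2: RHS = 173 is not a perfect cube.
  y = -2: RHS = -163 is not a perfect cube.
  y = 3: RHS = 572 is not a perfect cube.
  y = -3: RHS = -562 is not a perfect cube.
Continuing the search up to |y| = 45 finds no solutions either.
No (x, y) in the scanned range satisfies the equation.

No integer solutions with |y| ≤ 45.


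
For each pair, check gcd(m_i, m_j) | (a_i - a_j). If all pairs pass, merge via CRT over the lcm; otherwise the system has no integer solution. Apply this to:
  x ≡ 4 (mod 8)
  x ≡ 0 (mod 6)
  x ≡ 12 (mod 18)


Moduli 8, 6, 18 are not pairwise coprime, so CRT works modulo lcm(m_i) when all pairwise compatibility conditions hold.
Pairwise compatibility: gcd(m_i, m_j) must divide a_i - a_j for every pair.
Merge one congruence at a time:
  Start: x ≡ 4 (mod 8).
  Combine with x ≡ 0 (mod 6): gcd(8, 6) = 2; 0 - 4 = -4, which IS divisible by 2, so compatible.
    Write x = 4 + 8·t and substitute into x ≡ 0 (mod 6): 8·t ≡ 0 − 4 = -4 (mod 6).
    Divide the congruence (and modulus) by g = 2: 4·t ≡ -2 (mod 3).
    Reduce coefficients mod 3: 1·t ≡ 1 (mod 3).
    So t ≡ 1 (mod 3).
    Then x = 4 + 8·1 = 12, valid modulo lcm(8, 6) = 24: x ≡ 12 (mod 24).
  Combine with x ≡ 12 (mod 18): gcd(24, 18) = 6; 12 - 12 = 0, which IS divisible by 6, so compatible.
    Write x = 12 + 24·t and substitute into x ≡ 12 (mod 18): 24·t ≡ 12 − 12 = 0 (mod 18).
    Divide the congruence (and modulus) by g = 6: 4·t ≡ 0 (mod 3).
    Reduce coefficients mod 3: 1·t ≡ 0 (mod 3).
    So t ≡ 0 (mod 3).
    Then x = 12 + 24·0 = 12, valid modulo lcm(24, 18) = 72: x ≡ 12 (mod 72).
Verify: 12 mod 8 = 4, 12 mod 6 = 0, 12 mod 18 = 12.

x ≡ 12 (mod 72).


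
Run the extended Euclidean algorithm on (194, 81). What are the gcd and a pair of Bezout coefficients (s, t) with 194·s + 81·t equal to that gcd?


Euclidean algorithm on (194, 81) — divide until remainder is 0:
  194 = 2 · 81 + 32
  81 = 2 · 32 + 17
  32 = 1 · 17 + 15
  17 = 1 · 15 + 2
  15 = 7 · 2 + 1
  2 = 2 · 1 + 0
gcd(194, 81) = 1.
Track Bezout coefficients alongside the remainders: start with r₀ = 194 = a·1 + b·0 (s = 1, t = 0) and r₁ = 81 = a·0 + b·1 (s = 0, t = 1); each new remainder r_{k+1} = r_{k-1} − q_k·r_k inherits s_{k+1} = s_{k-1} − q_k·s_k, t_{k+1} = t_{k-1} − q_k·t_k, so r_k = a·s_k + b·t_k at every step:
  q = 2: r = 32, s = 1 − 2·0 = 1, t = 0 − 2·1 = -2  (check: 194·1 + 81·(-2) = 32)
  q = 2: r = 17, s = 0 − 2·1 = -2, t = 1 − 2·(-2) = 5  (check: 194·(-2) + 81·5 = 17)
  q = 1: r = 15, s = 1 − 1·(-2) = 3, t = -2 − 1·5 = -7  (check: 194·3 + 81·(-7) = 15)
  q = 1: r = 2, s = -2 − 1·3 = -5, t = 5 − 1·(-7) = 12  (check: 194·(-5) + 81·12 = 2)
  q = 7: r = 1, s = 3 − 7·(-5) = 38, t = -7 − 7·12 = -91  (check: 194·38 + 81·(-91) = 1)
The row with r = 1 (the gcd) gives the Bezout coefficients s = 38, t = -91.
Result: 194 · (38) + 81 · (-91) = 1.

gcd(194, 81) = 1; s = 38, t = -91 (check: 194·38 + 81·(-91) = 1).


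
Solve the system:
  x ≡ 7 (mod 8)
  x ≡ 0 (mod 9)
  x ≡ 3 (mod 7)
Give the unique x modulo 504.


Moduli 8, 9, 7 are pairwise coprime; by CRT there is a unique solution modulo M = 8 · 9 · 7 = 504.
Solve pairwise, accumulating the modulus:
  Start with x ≡ 7 (mod 8).
  Combine with x ≡ 0 (mod 9): since gcd(8, 9) = 1, we get a unique residue mod 72.
    Write x = 7 + 8·t and substitute into x ≡ 0 (mod 9): 8·t ≡ 0 − 7 = -7 (mod 9).
    Reduce coefficients mod 9: 8·t ≡ 2 (mod 9).
    The inverse of 8 mod 9 is 8 (since 8·8 = 64 = 7·9 + 1), so t ≡ 8·2 = 16 ≡ 7 (mod 9).
    Then x = 7 + 8·7 = 63, valid modulo lcm(8, 9) = 72: x ≡ 63 (mod 72).
  Combine with x ≡ 3 (mod 7): since gcd(72, 7) = 1, we get a unique residue mod 504.
    Write x = 63 + 72·t and substitute into x ≡ 3 (mod 7): 72·t ≡ 3 − 63 = -60 (mod 7).
    Reduce coefficients mod 7: 2·t ≡ 3 (mod 7).
    The inverse of 2 mod 7 is 4 (since 2·4 = 8 = 1·7 + 1), so t ≡ 4·3 = 12 ≡ 5 (mod 7).
    Then x = 63 + 72·5 = 423, valid modulo lcm(72, 7) = 504: x ≡ 423 (mod 504).
Verify: 423 mod 8 = 7 ✓, 423 mod 9 = 0 ✓, 423 mod 7 = 3 ✓.

x ≡ 423 (mod 504).


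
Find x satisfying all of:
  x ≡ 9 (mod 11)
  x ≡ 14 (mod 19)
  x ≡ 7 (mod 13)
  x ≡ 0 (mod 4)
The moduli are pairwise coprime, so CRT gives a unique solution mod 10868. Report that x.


Product of moduli M = 11 · 19 · 13 · 4 = 10868.
Merge one congruence at a time:
  Start: x ≡ 9 (mod 11).
  Combine with x ≡ 14 (mod 19); new modulus lcm = 209.
    Write x = 9 + 11·t and substitute into x ≡ 14 (mod 19): 11·t ≡ 14 − 9 = 5 (mod 19).
    The inverse of 11 mod 19 is 7 (since 11·7 = 77 = 4·19 + 1), so t ≡ 7·5 = 35 ≡ 16 (mod 19).
    Then x = 9 + 11·16 = 185, valid modulo lcm(11, 19) = 209: x ≡ 185 (mod 209).
  Combine with x ≡ 7 (mod 13); new modulus lcm = 2717.
    Write x = 185 + 209·t and substitute into x ≡ 7 (mod 13): 209·t ≡ 7 − 185 = -178 (mod 13).
    Reduce coefficients mod 13: 1·t ≡ 4 (mod 13).
    So t ≡ 4 (mod 13).
    Then x = 185 + 209·4 = 1021, valid modulo lcm(209, 13) = 2717: x ≡ 1021 (mod 2717).
  Combine with x ≡ 0 (mod 4); new modulus lcm = 10868.
    Write x = 1021 + 2717·t and substitute into x ≡ 0 (mod 4): 2717·t ≡ 0 − 1021 = -1021 (mod 4).
    Reduce coefficients mod 4: 1·t ≡ 3 (mod 4).
    So t ≡ 3 (mod 4).
    Then x = 1021 + 2717·3 = 9172, valid modulo lcm(2717, 4) = 10868: x ≡ 9172 (mod 10868).
Verify against each original: 9172 mod 11 = 9, 9172 mod 19 = 14, 9172 mod 13 = 7, 9172 mod 4 = 0.

x ≡ 9172 (mod 10868).


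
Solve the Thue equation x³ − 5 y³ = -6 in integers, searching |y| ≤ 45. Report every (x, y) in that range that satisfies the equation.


The equation is x³ - 5y³ = -6. For fixed y, x³ = 5·y³ − 6, so a solution requires the RHS to be a perfect cube.
Strategy: iterate y from -45 to 45, compute RHS = 5·y³ − 6, and check whether it is a (positive or negative) perfect cube.
Check small values of y:
  y = 0: RHS = -6 is not a perfect cube.
  y = 1: RHS = -1 = (-1)³ ⇒ x = -1 works.
  y = -1: RHS = -11 is not a perfect cube.
  y = 2: RHS = 34 is not a perfect cube.
  y = -2: RHS = -46 is not a perfect cube.
  y = 3: RHS = 129 is not a perfect cube.
  y = -3: RHS = -141 is not a perfect cube.
Continuing the search up to |y| = 45 finds no further solutions beyond those listed.
Collected solutions: (-1, 1).

Solutions (with |y| ≤ 45): (-1, 1).


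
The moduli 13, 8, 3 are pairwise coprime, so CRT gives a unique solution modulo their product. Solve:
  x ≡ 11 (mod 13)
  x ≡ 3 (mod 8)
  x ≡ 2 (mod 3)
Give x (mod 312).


Moduli 13, 8, 3 are pairwise coprime; by CRT there is a unique solution modulo M = 13 · 8 · 3 = 312.
Solve pairwise, accumulating the modulus:
  Start with x ≡ 11 (mod 13).
  Combine with x ≡ 3 (mod 8): since gcd(13, 8) = 1, we get a unique residue mod 104.
    Write x = 11 + 13·t and substitute into x ≡ 3 (mod 8): 13·t ≡ 3 − 11 = -8 (mod 8).
    Reduce coefficients mod 8: 5·t ≡ 0 (mod 8).
    The inverse of 5 mod 8 is 5 (since 5·5 = 25 = 3·8 + 1), so t ≡ 5·0 = 0 ≡ 0 (mod 8).
    Then x = 11 + 13·0 = 11, valid modulo lcm(13, 8) = 104: x ≡ 11 (mod 104).
  Combine with x ≡ 2 (mod 3): since gcd(104, 3) = 1, we get a unique residue mod 312.
    Write x = 11 + 104·t and substitute into x ≡ 2 (mod 3): 104·t ≡ 2 − 11 = -9 (mod 3).
    Reduce coefficients mod 3: 2·t ≡ 0 (mod 3).
    The inverse of 2 mod 3 is 2 (since 2·2 = 4 = 1·3 + 1), so t ≡ 2·0 = 0 ≡ 0 (mod 3).
    Then x = 11 + 104·0 = 11, valid modulo lcm(104, 3) = 312: x ≡ 11 (mod 312).
Verify: 11 mod 13 = 11 ✓, 11 mod 8 = 3 ✓, 11 mod 3 = 2 ✓.

x ≡ 11 (mod 312).


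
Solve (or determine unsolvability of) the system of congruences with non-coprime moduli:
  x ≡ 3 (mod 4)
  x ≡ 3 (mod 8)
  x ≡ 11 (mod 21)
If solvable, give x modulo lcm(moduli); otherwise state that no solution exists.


Moduli 4, 8, 21 are not pairwise coprime, so CRT works modulo lcm(m_i) when all pairwise compatibility conditions hold.
Pairwise compatibility: gcd(m_i, m_j) must divide a_i - a_j for every pair.
Merge one congruence at a time:
  Start: x ≡ 3 (mod 4).
  Combine with x ≡ 3 (mod 8): gcd(4, 8) = 4; 3 - 3 = 0, which IS divisible by 4, so compatible.
    Write x = 3 + 4·t and substitute into x ≡ 3 (mod 8): 4·t ≡ 3 − 3 = 0 (mod 8).
    Divide the congruence (and modulus) by g = 4: 1·t ≡ 0 (mod 2).
    So t ≡ 0 (mod 2).
    Then x = 3 + 4·0 = 3, valid modulo lcm(4, 8) = 8: x ≡ 3 (mod 8).
  Combine with x ≡ 11 (mod 21): gcd(8, 21) = 1; 11 - 3 = 8, which IS divisible by 1, so compatible.
    Write x = 3 + 8·t and substitute into x ≡ 11 (mod 21): 8·t ≡ 11 − 3 = 8 (mod 21).
    The inverse of 8 mod 21 is 8 (since 8·8 = 64 = 3·21 + 1), so t ≡ 8·8 = 64 ≡ 1 (mod 21).
    Then x = 3 + 8·1 = 11, valid modulo lcm(8, 21) = 168: x ≡ 11 (mod 168).
Verify: 11 mod 4 = 3, 11 mod 8 = 3, 11 mod 21 = 11.

x ≡ 11 (mod 168).


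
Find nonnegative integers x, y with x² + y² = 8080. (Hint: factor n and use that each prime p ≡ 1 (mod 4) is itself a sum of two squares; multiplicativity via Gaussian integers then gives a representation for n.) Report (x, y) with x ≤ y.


Step 1: Factor n = 8080 = 2^4 · 5 · 101.
Step 2: Check the mod-4 condition on each prime factor: 2 = 2 (special); 5 ≡ 1 (mod 4), exponent 1; 101 ≡ 1 (mod 4), exponent 1.
All primes ≡ 3 (mod 4) appear to even exponent (or don't appear), so by the two-squares theorem n IS expressible as a sum of two squares.
Step 3: Build a representation. Group n = k² · m with k = 4 and m = 5 · 101 = 505 (a product of primes ≡ 1 (mod 4)); a representation of m scales to one of n via (k·x)² + (k·y)² = k²(x² + y²). Each prime p ≡ 1 (mod 4) is itself a sum of two squares; find a² by testing p − a² for a perfect square:
  5: 5 − 1² = 4 = 2² ⇒ 5 = 1² + 2².
  101: 101 − 1² = 100 = 10² ⇒ 101 = 1² + 10².
  Combine using the Brahmagupta–Fibonacci identity (a² + b²)(c² + d²) = (ac − bd)² + (ad + bc)² = (ac + bd)² + (ad − bc)²:
  5 · 101 = 505: from (1² + 2²)(1² + 10²), take (1·1 − 2·10, 1·10 + 2·1) = (1 − 20, 10 + 2) = (-19, 12); dropping signs (only squares matter) gives (19, 12); check 19² + 12² = 361 + 144 = 505 ✓.
  Scale by k = 4: (4·19, 4·12) = (76, 48).
Step 4: Order so x ≤ y and verify: 48² + 76² = 2304 + 5776 = 8080 = n. ✓

n = 8080 = 48² + 76² (one valid representation with x ≤ y).


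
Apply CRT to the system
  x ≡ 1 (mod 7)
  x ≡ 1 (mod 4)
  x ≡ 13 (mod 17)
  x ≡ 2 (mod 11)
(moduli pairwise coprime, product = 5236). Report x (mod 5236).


Product of moduli M = 7 · 4 · 17 · 11 = 5236.
Merge one congruence at a time:
  Start: x ≡ 1 (mod 7).
  Combine with x ≡ 1 (mod 4); new modulus lcm = 28.
    Write x = 1 + 7·t and substitute into x ≡ 1 (mod 4): 7·t ≡ 1 − 1 = 0 (mod 4).
    Reduce coefficients mod 4: 3·t ≡ 0 (mod 4).
    The inverse of 3 mod 4 is 3 (since 3·3 = 9 = 2·4 + 1), so t ≡ 3·0 = 0 ≡ 0 (mod 4).
    Then x = 1 + 7·0 = 1, valid modulo lcm(7, 4) = 28: x ≡ 1 (mod 28).
  Combine with x ≡ 13 (mod 17); new modulus lcm = 476.
    Write x = 1 + 28·t and substitute into x ≡ 13 (mod 17): 28·t ≡ 13 − 1 = 12 (mod 17).
    Reduce coefficients mod 17: 11·t ≡ 12 (mod 17).
    The inverse of 11 mod 17 is 14 (since 11·14 = 154 = 9·17 + 1), so t ≡ 14·12 = 168 ≡ 15 (mod 17).
    Then x = 1 + 28·15 = 421, valid modulo lcm(28, 17) = 476: x ≡ 421 (mod 476).
  Combine with x ≡ 2 (mod 11); new modulus lcm = 5236.
    Write x = 421 + 476·t and substitute into x ≡ 2 (mod 11): 476·t ≡ 2 − 421 = -419 (mod 11).
    Reduce coefficients mod 11: 3·t ≡ 10 (mod 11).
    The inverse of 3 mod 11 is 4 (since 3·4 = 12 = 1·11 + 1), so t ≡ 4·10 = 40 ≡ 7 (mod 11).
    Then x = 421 + 476·7 = 3753, valid modulo lcm(476, 11) = 5236: x ≡ 3753 (mod 5236).
Verify against each original: 3753 mod 7 = 1, 3753 mod 4 = 1, 3753 mod 17 = 13, 3753 mod 11 = 2.

x ≡ 3753 (mod 5236).


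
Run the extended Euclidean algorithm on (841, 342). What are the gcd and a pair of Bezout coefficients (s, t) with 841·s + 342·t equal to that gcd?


Euclidean algorithm on (841, 342) — divide until remainder is 0:
  841 = 2 · 342 + 157
  342 = 2 · 157 + 28
  157 = 5 · 28 + 17
  28 = 1 · 17 + 11
  17 = 1 · 11 + 6
  11 = 1 · 6 + 5
  6 = 1 · 5 + 1
  5 = 5 · 1 + 0
gcd(841, 342) = 1.
Track Bezout coefficients alongside the remainders: start with r₀ = 841 = a·1 + b·0 (s = 1, t = 0) and r₁ = 342 = a·0 + b·1 (s = 0, t = 1); each new remainder r_{k+1} = r_{k-1} − q_k·r_k inherits s_{k+1} = s_{k-1} − q_k·s_k, t_{k+1} = t_{k-1} − q_k·t_k, so r_k = a·s_k + b·t_k at every step:
  q = 2: r = 157, s = 1 − 2·0 = 1, t = 0 − 2·1 = -2  (check: 841·1 + 342·(-2) = 157)
  q = 2: r = 28, s = 0 − 2·1 = -2, t = 1 − 2·(-2) = 5  (check: 841·(-2) + 342·5 = 28)
  q = 5: r = 17, s = 1 − 5·(-2) = 11, t = -2 − 5·5 = -27  (check: 841·11 + 342·(-27) = 17)
  q = 1: r = 11, s = -2 − 1·11 = -13, t = 5 − 1·(-27) = 32  (check: 841·(-13) + 342·32 = 11)
  q = 1: r = 6, s = 11 − 1·(-13) = 24, t = -27 − 1·32 = -59  (check: 841·24 + 342·(-59) = 6)
  q = 1: r = 5, s = -13 − 1·24 = -37, t = 32 − 1·(-59) = 91  (check: 841·(-37) + 342·91 = 5)
  q = 1: r = 1, s = 24 − 1·(-37) = 61, t = -59 − 1·91 = -150  (check: 841·61 + 342·(-150) = 1)
The row with r = 1 (the gcd) gives the Bezout coefficients s = 61, t = -150.
Result: 841 · (61) + 342 · (-150) = 1.

gcd(841, 342) = 1; s = 61, t = -150 (check: 841·61 + 342·(-150) = 1).


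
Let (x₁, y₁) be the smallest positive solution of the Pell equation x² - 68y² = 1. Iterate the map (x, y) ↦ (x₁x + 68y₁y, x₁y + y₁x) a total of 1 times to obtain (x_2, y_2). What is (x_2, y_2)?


Step 1: Find the fundamental solution (x₁, y₁) of x² - 68y² = 1.
  Expand √68 as a continued fraction. a₀ = ⌊√68⌋ = 8; iterate m_{k+1} = d_k·a_k − m_k, d_{k+1} = (68 − m_{k+1}²)/d_k, a_{k+1} = ⌊(a₀ + m_{k+1})/d_{k+1}⌋ (starting m₀ = 0, d₀ = 1), with convergents p_k = a_k·p_{k-1} + p_{k-2}, q_k = a_k·q_{k-1} + q_{k-2} (p₋₁ = 1, q₋₁ = 0):
  k = 0: a₀ = 8; p₀/q₀ = 8/1; p₀² − 68·q₀² = 64 − 68 = -4.
  k = 1: m = 8, d = 4, a = ⌊(8 + 8)/4⌋ = 4; p/q = (4·8 + 1)/(4·1 + 0) = 33/4; p² − 68·q² = 1089 − 1088 = 1.
  The first convergent with p² − 68·q² = 1 gives the fundamental solution (x₁, y₁) = (33, 4).
Step 2: Apply the recurrence (x_{n+1}, y_{n+1}) = (x₁x_n + 68y₁y_n, x₁y_n + y₁x_n) repeatedly.
  From (x_1, y_1) = (33, 4): x_2 = 33·33 + 68·4·4 = 2177; y_2 = 33·4 + 4·33 = 264.
Step 3: Verify x_2² - 68·y_2² = 4739329 - 4739328 = 1 (should be 1). ✓

(x_1, y_1) = (33, 4); (x_2, y_2) = (2177, 264).


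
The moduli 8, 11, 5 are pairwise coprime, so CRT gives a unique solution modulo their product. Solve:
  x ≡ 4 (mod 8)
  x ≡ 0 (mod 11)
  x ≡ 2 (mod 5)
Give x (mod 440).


Moduli 8, 11, 5 are pairwise coprime; by CRT there is a unique solution modulo M = 8 · 11 · 5 = 440.
Solve pairwise, accumulating the modulus:
  Start with x ≡ 4 (mod 8).
  Combine with x ≡ 0 (mod 11): since gcd(8, 11) = 1, we get a unique residue mod 88.
    Write x = 4 + 8·t and substitute into x ≡ 0 (mod 11): 8·t ≡ 0 − 4 = -4 (mod 11).
    Reduce coefficients mod 11: 8·t ≡ 7 (mod 11).
    The inverse of 8 mod 11 is 7 (since 8·7 = 56 = 5·11 + 1), so t ≡ 7·7 = 49 ≡ 5 (mod 11).
    Then x = 4 + 8·5 = 44, valid modulo lcm(8, 11) = 88: x ≡ 44 (mod 88).
  Combine with x ≡ 2 (mod 5): since gcd(88, 5) = 1, we get a unique residue mod 440.
    Write x = 44 + 88·t and substitute into x ≡ 2 (mod 5): 88·t ≡ 2 − 44 = -42 (mod 5).
    Reduce coefficients mod 5: 3·t ≡ 3 (mod 5).
    The inverse of 3 mod 5 is 2 (since 3·2 = 6 = 1·5 + 1), so t ≡ 2·3 = 6 ≡ 1 (mod 5).
    Then x = 44 + 88·1 = 132, valid modulo lcm(88, 5) = 440: x ≡ 132 (mod 440).
Verify: 132 mod 8 = 4 ✓, 132 mod 11 = 0 ✓, 132 mod 5 = 2 ✓.

x ≡ 132 (mod 440).
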